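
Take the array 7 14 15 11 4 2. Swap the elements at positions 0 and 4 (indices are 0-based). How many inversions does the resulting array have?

Positions 0 and 4 hold 7 and 4; after swapping, the array is [4, 14, 15, 11, 7, 2].
Sweep left to right; for each value list the smaller values that follow it:
4: 1
14: 3
15: 3
11: 2
7: 1
2: 0
Sum: 1 + 3 + 3 + 2 + 1 + 0 = 10

There are 10 inversions.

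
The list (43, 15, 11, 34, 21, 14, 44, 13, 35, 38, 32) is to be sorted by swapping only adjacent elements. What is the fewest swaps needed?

25 swaps

The minimum number of adjacent swaps to sort an array equals its inversion count, since every such swap removes exactly one inversion.
Count inversions — for each element, later elements that are smaller:
43: 15, 11, 34, 21, 14, 13, 35, 38, 32 → 9
15: 11, 14, 13 → 3
11: none → 0
34: 21, 14, 13, 32 → 4
21: 14, 13 → 2
14: 13 → 1
44: 13, 35, 38, 32 → 4
13: none → 0
35: 32 → 1
38: 32 → 1
32: none → 0
Total inversions: 9 + 3 + 0 + 4 + 2 + 1 + 4 + 0 + 1 + 1 + 0 = 25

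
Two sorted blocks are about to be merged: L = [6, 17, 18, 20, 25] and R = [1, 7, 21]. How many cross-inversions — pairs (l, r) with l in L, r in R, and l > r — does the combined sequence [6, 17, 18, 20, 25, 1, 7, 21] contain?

Count, for every r in R, how many entries of L exceed r:
r = 1: 6, 17, 18, 20, 25 → 5
r = 7: 17, 18, 20, 25 → 4
r = 21: 25 → 1
Cross-inversions: 5 + 4 + 1 = 10

10 split inversions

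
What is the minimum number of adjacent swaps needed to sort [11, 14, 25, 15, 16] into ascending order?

Each adjacent swap fixes exactly one inversion, so the minimum swap count equals the number of inversions.
Count inversions — for each element, later elements that are smaller:
11: none → 0
14: none → 0
25: 15, 16 → 2
15: none → 0
16: none → 0
Total inversions: 0 + 0 + 2 + 0 + 0 = 2

2 adjacent swaps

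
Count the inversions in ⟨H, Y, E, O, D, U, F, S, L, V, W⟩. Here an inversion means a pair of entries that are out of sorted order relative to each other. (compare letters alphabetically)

20 out-of-order pairs

Sweep left to right; for each value list the smaller values that follow it:
H: 3
Y: 9
E: 1
O: 3
D: 0
U: 3
F: 0
S: 1
L: 0
V: 0
W: 0
Sum: 3 + 9 + 1 + 3 + 0 + 3 + 0 + 1 + 0 + 0 + 0 = 20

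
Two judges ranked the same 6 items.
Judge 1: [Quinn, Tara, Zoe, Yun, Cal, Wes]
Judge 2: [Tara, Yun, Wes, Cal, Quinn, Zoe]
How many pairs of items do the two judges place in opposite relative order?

Assign each item its position (1..6) in the first ordering, then rewrite the second ordering as that position sequence:
positions: Quinn→1, Tara→2, Zoe→3, Yun→4, Cal→5, Wes→6
second ordering as positions: [2, 4, 6, 5, 1, 3]
Discordant pairs = inversions in this position sequence.
2: 1 → 1
4: 1, 3 → 2
6: 5, 1, 3 → 3
5: 1, 3 → 2
1: 0
3: 0
Total: 1 + 2 + 3 + 2 + 0 + 0 = 8

8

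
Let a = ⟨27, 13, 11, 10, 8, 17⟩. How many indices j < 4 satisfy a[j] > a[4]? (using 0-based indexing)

The element at index 4 is 8.
Elements before it: 27, 13, 11, 10
Those larger than 8: 27, 13, 11, 10

4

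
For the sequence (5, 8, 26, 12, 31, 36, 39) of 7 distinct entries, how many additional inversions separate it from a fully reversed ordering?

Maximum inversions for 7 distinct elements is C(7, 2) = 7·6/2 = 21.
Current inversions — for each element, count later smaller elements:
5: 0
8: 0
26: 1
12: 0
31: 0
36: 0
39: 0
Current total: 0 + 0 + 1 + 0 + 0 + 0 + 0 = 1
Shortfall: 21 − 1 = 20

20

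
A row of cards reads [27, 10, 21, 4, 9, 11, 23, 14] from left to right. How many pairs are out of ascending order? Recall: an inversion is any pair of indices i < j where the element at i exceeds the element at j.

There are 14 inversions.

Count, for each position, how many later elements it exceeds:
27: 7
10: 2
21: 4
4: 0
9: 0
11: 0
23: 1
14: 0
Sum: 7 + 2 + 4 + 0 + 0 + 0 + 1 + 0 = 14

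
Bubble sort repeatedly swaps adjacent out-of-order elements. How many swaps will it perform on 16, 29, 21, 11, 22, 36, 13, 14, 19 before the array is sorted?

Minimum adjacent swaps = number of inversions (each swap of adjacent out-of-order elements removes one inversion and no swap can remove more).
Count inversions — for each element, later elements that are smaller:
16: 11, 13, 14 → 3
29: 21, 11, 22, 13, 14, 19 → 6
21: 11, 13, 14, 19 → 4
11: none → 0
22: 13, 14, 19 → 3
36: 13, 14, 19 → 3
13: none → 0
14: none → 0
19: none → 0
Total inversions: 3 + 6 + 4 + 0 + 3 + 3 + 0 + 0 + 0 = 19

19 swaps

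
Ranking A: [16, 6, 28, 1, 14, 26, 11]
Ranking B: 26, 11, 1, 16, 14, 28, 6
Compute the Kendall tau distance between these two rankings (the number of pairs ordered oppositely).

16 discordant pairs

Assign each item its position (1..7) in the first ordering, then rewrite the second ordering as that position sequence:
positions: 16→1, 6→2, 28→3, 1→4, 14→5, 26→6, 11→7
second ordering as positions: [6, 7, 4, 1, 5, 3, 2]
Discordant pairs = inversions in this position sequence.
6: 4, 1, 5, 3, 2 → 5
7: 4, 1, 5, 3, 2 → 5
4: 1, 3, 2 → 3
1: 0
5: 3, 2 → 2
3: 2 → 1
2: 0
Total: 5 + 5 + 3 + 0 + 2 + 1 + 0 = 16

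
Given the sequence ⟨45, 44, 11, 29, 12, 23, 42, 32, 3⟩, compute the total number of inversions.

Inversions: 24

For each element, count later entries that are smaller:
45: 8
44: 7
11: 1
29: 3
12: 1
23: 1
42: 2
32: 1
3: 0
Sum: 8 + 7 + 1 + 3 + 1 + 1 + 2 + 1 + 0 = 24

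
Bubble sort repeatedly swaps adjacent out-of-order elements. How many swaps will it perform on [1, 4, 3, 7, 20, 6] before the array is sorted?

Each adjacent swap fixes exactly one inversion, so the minimum swap count equals the number of inversions.
Count inversions — for each element, later elements that are smaller:
1: none → 0
4: 3 → 1
3: none → 0
7: 6 → 1
20: 6 → 1
6: none → 0
Total inversions: 0 + 1 + 0 + 1 + 1 + 0 = 3

3 adjacent swaps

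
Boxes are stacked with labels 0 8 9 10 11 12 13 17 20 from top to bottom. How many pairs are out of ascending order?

There are 0 out-of-order pairs.

For each element, count later entries that are smaller:
0 → none → 0
8 → none → 0
9 → none → 0
10 → none → 0
11 → none → 0
12 → none → 0
13 → none → 0
17 → none → 0
20 → none → 0
Sum: 0 + 0 + 0 + 0 + 0 + 0 + 0 + 0 + 0 = 0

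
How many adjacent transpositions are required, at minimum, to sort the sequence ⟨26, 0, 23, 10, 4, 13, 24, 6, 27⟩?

15 swaps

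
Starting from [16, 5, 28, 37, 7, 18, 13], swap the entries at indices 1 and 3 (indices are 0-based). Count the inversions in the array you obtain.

13

Positions 1 and 3 hold 5 and 37; after swapping, the array is [16, 37, 28, 5, 7, 18, 13].
For each element, count later entries that are smaller:
16 → 5, 7, 13 → 3
37 → 28, 5, 7, 18, 13 → 5
28 → 5, 7, 18, 13 → 4
5 → none → 0
7 → none → 0
18 → 13 → 1
13 → none → 0
Sum: 3 + 5 + 4 + 0 + 0 + 1 + 0 = 13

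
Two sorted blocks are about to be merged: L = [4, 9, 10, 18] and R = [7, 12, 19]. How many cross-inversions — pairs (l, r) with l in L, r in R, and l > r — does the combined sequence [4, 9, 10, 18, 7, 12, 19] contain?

For each element r of the right run, count left-run elements greater than r:
r = 7: 9, 10, 18 → 3
r = 12: 18 → 1
r = 19: none → 0
Cross-inversions: 3 + 1 + 0 = 4

4 cross-inversions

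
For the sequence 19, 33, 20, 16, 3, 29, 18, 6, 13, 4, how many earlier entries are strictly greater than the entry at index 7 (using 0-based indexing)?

6 such elements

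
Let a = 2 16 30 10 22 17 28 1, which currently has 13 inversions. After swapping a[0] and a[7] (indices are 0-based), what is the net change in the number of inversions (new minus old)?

-1

Positions 0 and 7 hold 2 and 1; after swapping, the array is [1, 16, 30, 10, 22, 17, 28, 2].
Element-by-element contributions:
1: 0
16: 2
30: 5
10: 1
22: 2
17: 1
28: 1
2: 0
Sum: 0 + 2 + 5 + 1 + 2 + 1 + 1 + 0 = 12
Change: 12 − 13 = -1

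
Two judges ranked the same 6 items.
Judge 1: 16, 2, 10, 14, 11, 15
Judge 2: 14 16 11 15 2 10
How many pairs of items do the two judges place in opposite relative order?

Assign each item its position (1..6) in the first ordering, then rewrite the second ordering as that position sequence:
positions: 16→1, 2→2, 10→3, 14→4, 11→5, 15→6
second ordering as positions: [4, 1, 5, 6, 2, 3]
Discordant pairs = inversions in this position sequence.
4: 1, 2, 3 → 3
1: 0
5: 2, 3 → 2
6: 2, 3 → 2
2: 0
3: 0
Total: 3 + 0 + 2 + 2 + 0 + 0 = 7

7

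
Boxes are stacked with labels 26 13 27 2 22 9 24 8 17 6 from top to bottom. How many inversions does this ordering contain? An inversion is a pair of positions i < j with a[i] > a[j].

Count, for each position, how many later elements it exceeds:
26: 8
13: 4
27: 7
2: 0
22: 4
9: 2
24: 3
8: 1
17: 1
6: 0
Sum: 8 + 4 + 7 + 0 + 4 + 2 + 3 + 1 + 1 + 0 = 30

Inversions: 30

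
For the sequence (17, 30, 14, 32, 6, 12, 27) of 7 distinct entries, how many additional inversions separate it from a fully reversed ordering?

Maximum inversions for 7 distinct elements is C(7, 2) = 7·6/2 = 21.
Current inversions — for each element, count later smaller elements:
17: 3
30: 4
14: 2
32: 3
6: 0
12: 0
27: 0
Current total: 3 + 4 + 2 + 3 + 0 + 0 + 0 = 12
Shortfall: 21 − 12 = 9

9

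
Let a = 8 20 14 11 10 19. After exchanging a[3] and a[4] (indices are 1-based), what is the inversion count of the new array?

6 inversions

Positions 3 and 4 hold 14 and 11; after swapping, the array is [8, 20, 11, 14, 10, 19].
For each element, count later entries that are smaller:
8: 0
20: 4
11: 1
14: 1
10: 0
19: 0
Sum: 0 + 4 + 1 + 1 + 0 + 0 = 6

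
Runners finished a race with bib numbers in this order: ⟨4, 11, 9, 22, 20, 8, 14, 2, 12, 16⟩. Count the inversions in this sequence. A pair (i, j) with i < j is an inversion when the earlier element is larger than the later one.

Sweep left to right; for each value list the smaller values that follow it:
4: 1
11: 3
9: 2
22: 6
20: 5
8: 1
14: 2
2: 0
12: 0
16: 0
Sum: 1 + 3 + 2 + 6 + 5 + 1 + 2 + 0 + 0 + 0 = 20

20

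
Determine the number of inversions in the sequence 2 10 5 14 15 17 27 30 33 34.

Count, for each position, how many later elements it exceeds:
2: 0
10: 1
5: 0
14: 0
15: 0
17: 0
27: 0
30: 0
33: 0
34: 0
Sum: 0 + 1 + 0 + 0 + 0 + 0 + 0 + 0 + 0 + 0 = 1

1 out-of-order pair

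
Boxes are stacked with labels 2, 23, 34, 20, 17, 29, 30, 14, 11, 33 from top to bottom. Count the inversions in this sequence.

Sweep left to right; for each value list the smaller values that follow it:
2: 0
23: 4
34: 7
20: 3
17: 2
29: 2
30: 2
14: 1
11: 0
33: 0
Sum: 0 + 4 + 7 + 3 + 2 + 2 + 2 + 1 + 0 + 0 = 21

21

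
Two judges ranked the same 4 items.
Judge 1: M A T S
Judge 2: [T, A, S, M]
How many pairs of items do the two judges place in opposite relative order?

4 discordant pairs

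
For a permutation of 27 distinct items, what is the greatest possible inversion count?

The maximum occurs when the array is in strictly decreasing order: every one of the C(27, 2) pairs is inverted.
C(27, 2) = 27·26/2 = 351

351 inversions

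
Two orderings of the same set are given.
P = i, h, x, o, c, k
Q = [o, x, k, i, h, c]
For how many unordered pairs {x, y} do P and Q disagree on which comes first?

8

Assign each item its position (1..6) in the first ordering, then rewrite the second ordering as that position sequence:
positions: i→1, h→2, x→3, o→4, c→5, k→6
second ordering as positions: [4, 3, 6, 1, 2, 5]
Discordant pairs = inversions in this position sequence.
4: 3, 1, 2 → 3
3: 1, 2 → 2
6: 1, 2, 5 → 3
1: 0
2: 0
5: 0
Total: 3 + 2 + 3 + 0 + 0 + 0 = 8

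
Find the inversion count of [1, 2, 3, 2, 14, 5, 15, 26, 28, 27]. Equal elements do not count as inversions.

3

For each element, count later entries that are smaller:
1: 0
2: 0
3: 1
2: 0
14: 1
5: 0
15: 0
26: 0
28: 1
27: 0
Sum: 0 + 0 + 1 + 0 + 1 + 0 + 0 + 0 + 1 + 0 = 3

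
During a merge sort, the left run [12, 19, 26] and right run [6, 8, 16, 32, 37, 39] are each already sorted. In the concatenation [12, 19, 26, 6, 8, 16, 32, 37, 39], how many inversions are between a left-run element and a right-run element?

8 cross-inversions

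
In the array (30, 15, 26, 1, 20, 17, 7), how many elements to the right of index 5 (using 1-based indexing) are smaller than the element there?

The element at index 5 is 20.
Elements after it: 17, 7
Those smaller than 20: 17, 7

2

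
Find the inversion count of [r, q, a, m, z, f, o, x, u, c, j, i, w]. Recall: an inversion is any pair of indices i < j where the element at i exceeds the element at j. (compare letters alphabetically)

40

Element-by-element contributions:
r → q, a, m, f, o, c, j, i → 8
q → a, m, f, o, c, j, i → 7
a → none → 0
m → f, c, j, i → 4
z → f, o, x, u, c, j, i, w → 8
f → c → 1
o → c, j, i → 3
x → u, c, j, i, w → 5
u → c, j, i → 3
c → none → 0
j → i → 1
i → none → 0
w → none → 0
Sum: 8 + 7 + 0 + 4 + 8 + 1 + 3 + 5 + 3 + 0 + 1 + 0 + 0 = 40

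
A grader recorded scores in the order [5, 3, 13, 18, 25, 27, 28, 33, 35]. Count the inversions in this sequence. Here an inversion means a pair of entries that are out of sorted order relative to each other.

1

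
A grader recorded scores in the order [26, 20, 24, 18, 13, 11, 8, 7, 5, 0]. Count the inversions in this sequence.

44

Sweep left to right; for each value list the smaller values that follow it:
26: 9
20: 7
24: 7
18: 6
13: 5
11: 4
8: 3
7: 2
5: 1
0: 0
Sum: 9 + 7 + 7 + 6 + 5 + 4 + 3 + 2 + 1 + 0 = 44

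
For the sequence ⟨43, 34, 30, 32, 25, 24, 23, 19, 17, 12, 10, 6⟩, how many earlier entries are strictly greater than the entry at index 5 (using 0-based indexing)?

5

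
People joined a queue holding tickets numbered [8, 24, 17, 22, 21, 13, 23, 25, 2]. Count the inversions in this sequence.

Element-by-element contributions:
8: 1
24: 6
17: 2
22: 3
21: 2
13: 1
23: 1
25: 1
2: 0
Sum: 1 + 6 + 2 + 3 + 2 + 1 + 1 + 1 + 0 = 17

17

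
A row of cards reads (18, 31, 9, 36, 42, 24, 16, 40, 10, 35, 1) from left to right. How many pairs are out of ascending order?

31 out-of-order pairs

Count, for each position, how many later elements it exceeds:
18 → 9, 16, 10, 1 → 4
31 → 9, 24, 16, 10, 1 → 5
9 → 1 → 1
36 → 24, 16, 10, 35, 1 → 5
42 → 24, 16, 40, 10, 35, 1 → 6
24 → 16, 10, 1 → 3
16 → 10, 1 → 2
40 → 10, 35, 1 → 3
10 → 1 → 1
35 → 1 → 1
1 → none → 0
Sum: 4 + 5 + 1 + 5 + 6 + 3 + 2 + 3 + 1 + 1 + 0 = 31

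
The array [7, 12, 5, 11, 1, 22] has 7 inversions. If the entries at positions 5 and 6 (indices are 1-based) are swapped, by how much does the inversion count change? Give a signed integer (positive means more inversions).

+1

Positions 5 and 6 hold 1 and 22; after swapping, the array is [7, 12, 5, 11, 22, 1].
Sweep left to right; for each value list the smaller values that follow it:
7 → 5, 1 → 2
12 → 5, 11, 1 → 3
5 → 1 → 1
11 → 1 → 1
22 → 1 → 1
1 → none → 0
Sum: 2 + 3 + 1 + 1 + 1 + 0 = 8
Change: 8 − 7 = +1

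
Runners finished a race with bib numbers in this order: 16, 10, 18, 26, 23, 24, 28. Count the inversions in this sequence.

3

Listing every pair i<j with a[i]>a[j] (using 1-based positions):
(1,2): 16 > 10
(4,5): 26 > 23
(4,6): 26 > 24
That's 3 pairs.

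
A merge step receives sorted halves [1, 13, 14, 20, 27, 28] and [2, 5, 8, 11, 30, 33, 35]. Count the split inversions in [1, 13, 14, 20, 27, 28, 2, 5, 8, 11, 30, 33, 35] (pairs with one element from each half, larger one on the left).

Take each right-half value and tally the left-half values above it:
r = 2: 13, 14, 20, 27, 28 → 5
r = 5: 13, 14, 20, 27, 28 → 5
r = 8: 13, 14, 20, 27, 28 → 5
r = 11: 13, 14, 20, 27, 28 → 5
r = 30: none → 0
r = 33: none → 0
r = 35: none → 0
Cross-inversions: 5 + 5 + 5 + 5 + 0 + 0 + 0 = 20

20 cross-inversions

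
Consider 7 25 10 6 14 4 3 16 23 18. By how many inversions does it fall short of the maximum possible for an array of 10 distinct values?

Maximum inversions for 10 distinct elements is C(10, 2) = 10·9/2 = 45.
Current inversions — for each element, count later smaller elements:
7: 3
25: 8
10: 3
6: 2
14: 2
4: 1
3: 0
16: 0
23: 1
18: 0
Current total: 3 + 8 + 3 + 2 + 2 + 1 + 0 + 0 + 1 + 0 = 20
Shortfall: 45 − 20 = 25

25 inversions short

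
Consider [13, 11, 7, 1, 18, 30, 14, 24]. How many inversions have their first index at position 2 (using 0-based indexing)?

1 such element

The element at index 2 is 7.
Elements after it: 1, 18, 30, 14, 24
Those smaller than 7: 1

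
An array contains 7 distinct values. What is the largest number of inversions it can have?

21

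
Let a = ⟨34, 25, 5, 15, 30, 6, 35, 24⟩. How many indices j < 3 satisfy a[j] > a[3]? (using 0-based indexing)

2

The element at index 3 is 15.
Elements before it: 34, 25, 5
Those larger than 15: 34, 25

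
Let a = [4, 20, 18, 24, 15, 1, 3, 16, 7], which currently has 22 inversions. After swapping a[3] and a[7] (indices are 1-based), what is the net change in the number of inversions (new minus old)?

Positions 3 and 7 hold 18 and 3; after swapping, the array is [4, 20, 3, 24, 15, 1, 18, 16, 7].
Count, for each position, how many later elements it exceeds:
4 → 3, 1 → 2
20 → 3, 15, 1, 18, 16, 7 → 6
3 → 1 → 1
24 → 15, 1, 18, 16, 7 → 5
15 → 1, 7 → 2
1 → none → 0
18 → 16, 7 → 2
16 → 7 → 1
7 → none → 0
Sum: 2 + 6 + 1 + 5 + 2 + 0 + 2 + 1 + 0 = 19
Change: 19 − 22 = -3

-3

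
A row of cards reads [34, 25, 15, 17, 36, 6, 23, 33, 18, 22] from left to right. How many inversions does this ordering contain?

25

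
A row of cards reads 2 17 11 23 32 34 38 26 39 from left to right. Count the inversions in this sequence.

Element-by-element contributions:
2: 0
17: 1
11: 0
23: 0
32: 1
34: 1
38: 1
26: 0
39: 0
Sum: 0 + 1 + 0 + 0 + 1 + 1 + 1 + 0 + 0 = 4

4 inversions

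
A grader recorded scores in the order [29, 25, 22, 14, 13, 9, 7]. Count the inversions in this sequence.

21

For each element, count later entries that are smaller:
29 → 25, 22, 14, 13, 9, 7 → 6
25 → 22, 14, 13, 9, 7 → 5
22 → 14, 13, 9, 7 → 4
14 → 13, 9, 7 → 3
13 → 9, 7 → 2
9 → 7 → 1
7 → none → 0
Sum: 6 + 5 + 4 + 3 + 2 + 1 + 0 = 21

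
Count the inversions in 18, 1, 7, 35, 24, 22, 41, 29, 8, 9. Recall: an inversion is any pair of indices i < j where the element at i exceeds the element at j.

Element-by-element contributions:
18 → 1, 7, 8, 9 → 4
1 → none → 0
7 → none → 0
35 → 24, 22, 29, 8, 9 → 5
24 → 22, 8, 9 → 3
22 → 8, 9 → 2
41 → 29, 8, 9 → 3
29 → 8, 9 → 2
8 → none → 0
9 → none → 0
Sum: 4 + 0 + 0 + 5 + 3 + 2 + 3 + 2 + 0 + 0 = 19

19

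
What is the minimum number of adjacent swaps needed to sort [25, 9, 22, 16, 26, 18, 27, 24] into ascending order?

Each adjacent swap fixes exactly one inversion, so the minimum swap count equals the number of inversions.
Count inversions — for each element, later elements that are smaller:
25: 9, 22, 16, 18, 24 → 5
9: none → 0
22: 16, 18 → 2
16: none → 0
26: 18, 24 → 2
18: none → 0
27: 24 → 1
24: none → 0
Total inversions: 5 + 0 + 2 + 0 + 2 + 0 + 1 + 0 = 10

10 adjacent swaps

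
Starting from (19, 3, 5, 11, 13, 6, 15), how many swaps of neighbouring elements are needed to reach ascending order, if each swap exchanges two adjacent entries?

8 adjacent swaps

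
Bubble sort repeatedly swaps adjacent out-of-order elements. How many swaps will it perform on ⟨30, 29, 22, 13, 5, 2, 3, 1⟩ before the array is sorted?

Each adjacent swap fixes exactly one inversion, so the minimum swap count equals the number of inversions.
Count inversions — for each element, later elements that are smaller:
30: 29, 22, 13, 5, 2, 3, 1 → 7
29: 22, 13, 5, 2, 3, 1 → 6
22: 13, 5, 2, 3, 1 → 5
13: 5, 2, 3, 1 → 4
5: 2, 3, 1 → 3
2: 1 → 1
3: 1 → 1
1: none → 0
Total inversions: 7 + 6 + 5 + 4 + 3 + 1 + 1 + 0 = 27

There are 27 adjacent swaps.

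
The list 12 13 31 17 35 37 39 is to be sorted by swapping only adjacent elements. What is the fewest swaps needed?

1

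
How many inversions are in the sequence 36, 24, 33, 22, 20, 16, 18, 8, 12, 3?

Element-by-element contributions:
36 → 24, 33, 22, 20, 16, 18, 8, 12, 3 → 9
24 → 22, 20, 16, 18, 8, 12, 3 → 7
33 → 22, 20, 16, 18, 8, 12, 3 → 7
22 → 20, 16, 18, 8, 12, 3 → 6
20 → 16, 18, 8, 12, 3 → 5
16 → 8, 12, 3 → 3
18 → 8, 12, 3 → 3
8 → 3 → 1
12 → 3 → 1
3 → none → 0
Sum: 9 + 7 + 7 + 6 + 5 + 3 + 3 + 1 + 1 + 0 = 42

42 out-of-order pairs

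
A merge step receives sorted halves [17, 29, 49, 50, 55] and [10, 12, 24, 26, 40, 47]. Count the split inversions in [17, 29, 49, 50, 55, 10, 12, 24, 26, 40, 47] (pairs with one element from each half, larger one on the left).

24

Take each right-half value and tally the left-half values above it:
r = 10: 17, 29, 49, 50, 55 → 5
r = 12: 17, 29, 49, 50, 55 → 5
r = 24: 29, 49, 50, 55 → 4
r = 26: 29, 49, 50, 55 → 4
r = 40: 49, 50, 55 → 3
r = 47: 49, 50, 55 → 3
Cross-inversions: 5 + 5 + 4 + 4 + 3 + 3 = 24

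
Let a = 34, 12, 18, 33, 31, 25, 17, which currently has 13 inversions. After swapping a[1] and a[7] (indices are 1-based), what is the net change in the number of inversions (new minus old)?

-9

Positions 1 and 7 hold 34 and 17; after swapping, the array is [17, 12, 18, 33, 31, 25, 34].
Element-by-element contributions:
17: 1
12: 0
18: 0
33: 2
31: 1
25: 0
34: 0
Sum: 1 + 0 + 0 + 2 + 1 + 0 + 0 = 4
Change: 4 − 13 = -9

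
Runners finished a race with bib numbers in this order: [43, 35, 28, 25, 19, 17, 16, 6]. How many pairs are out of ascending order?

Element-by-element contributions:
43: 7
35: 6
28: 5
25: 4
19: 3
17: 2
16: 1
6: 0
Sum: 7 + 6 + 5 + 4 + 3 + 2 + 1 + 0 = 28

28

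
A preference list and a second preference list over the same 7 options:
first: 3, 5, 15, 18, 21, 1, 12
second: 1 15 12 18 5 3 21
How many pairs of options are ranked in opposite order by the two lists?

Assign each item its position (1..7) in the first ordering, then rewrite the second ordering as that position sequence:
positions: 3→1, 5→2, 15→3, 18→4, 21→5, 1→6, 12→7
second ordering as positions: [6, 3, 7, 4, 2, 1, 5]
Discordant pairs = inversions in this position sequence.
6: 3, 4, 2, 1, 5 → 5
3: 2, 1 → 2
7: 4, 2, 1, 5 → 4
4: 2, 1 → 2
2: 1 → 1
1: 0
5: 0
Total: 5 + 2 + 4 + 2 + 1 + 0 + 0 = 14

14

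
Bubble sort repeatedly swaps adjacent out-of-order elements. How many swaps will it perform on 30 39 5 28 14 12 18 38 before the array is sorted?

The minimum number of adjacent swaps to sort an array equals its inversion count, since every such swap removes exactly one inversion.
Count inversions — for each element, later elements that are smaller:
30: 5, 28, 14, 12, 18 → 5
39: 5, 28, 14, 12, 18, 38 → 6
5: none → 0
28: 14, 12, 18 → 3
14: 12 → 1
12: none → 0
18: none → 0
38: none → 0
Total inversions: 5 + 6 + 0 + 3 + 1 + 0 + 0 + 0 = 15

15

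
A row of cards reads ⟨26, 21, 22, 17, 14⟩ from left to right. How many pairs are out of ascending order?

9 inversions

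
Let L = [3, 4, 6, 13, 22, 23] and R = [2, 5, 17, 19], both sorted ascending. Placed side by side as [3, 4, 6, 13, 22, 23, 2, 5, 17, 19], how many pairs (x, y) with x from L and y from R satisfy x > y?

14 cross-inversions

For each element r of the right run, count left-run elements greater than r:
r = 2: 3, 4, 6, 13, 22, 23 → 6
r = 5: 6, 13, 22, 23 → 4
r = 17: 22, 23 → 2
r = 19: 22, 23 → 2
Cross-inversions: 6 + 4 + 2 + 2 = 14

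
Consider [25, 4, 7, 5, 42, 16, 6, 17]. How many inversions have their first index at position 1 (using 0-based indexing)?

0

The element at index 1 is 4.
Elements after it: 7, 5, 42, 16, 6, 17
None of them are smaller than 4.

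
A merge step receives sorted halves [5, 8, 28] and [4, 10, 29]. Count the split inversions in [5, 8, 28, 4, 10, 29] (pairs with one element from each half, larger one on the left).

4 cross-inversions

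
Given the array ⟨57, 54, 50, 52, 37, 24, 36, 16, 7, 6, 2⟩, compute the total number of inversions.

53 inversions

Sweep left to right; for each value list the smaller values that follow it:
57: 10
54: 9
50: 7
52: 7
37: 6
24: 4
36: 4
16: 3
7: 2
6: 1
2: 0
Sum: 10 + 9 + 7 + 7 + 6 + 4 + 4 + 3 + 2 + 1 + 0 = 53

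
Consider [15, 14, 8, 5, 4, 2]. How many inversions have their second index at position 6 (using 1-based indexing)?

5

The element at index 6 is 2.
Elements before it: 15, 14, 8, 5, 4
Those larger than 2: 15, 14, 8, 5, 4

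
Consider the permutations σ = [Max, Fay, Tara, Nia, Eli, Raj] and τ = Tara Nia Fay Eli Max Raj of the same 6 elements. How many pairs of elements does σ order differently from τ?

Assign each item its position (1..6) in the first ordering, then rewrite the second ordering as that position sequence:
positions: Max→1, Fay→2, Tara→3, Nia→4, Eli→5, Raj→6
second ordering as positions: [3, 4, 2, 5, 1, 6]
Discordant pairs = inversions in this position sequence.
3: 2, 1 → 2
4: 2, 1 → 2
2: 1 → 1
5: 1 → 1
1: 0
6: 0
Total: 2 + 2 + 1 + 1 + 0 + 0 = 6

Discordant pairs: 6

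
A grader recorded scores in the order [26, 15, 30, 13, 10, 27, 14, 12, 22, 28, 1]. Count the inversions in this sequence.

Sweep left to right; for each value list the smaller values that follow it:
26 → 15, 13, 10, 14, 12, 22, 1 → 7
15 → 13, 10, 14, 12, 1 → 5
30 → 13, 10, 27, 14, 12, 22, 28, 1 → 8
13 → 10, 12, 1 → 3
10 → 1 → 1
27 → 14, 12, 22, 1 → 4
14 → 12, 1 → 2
12 → 1 → 1
22 → 1 → 1
28 → 1 → 1
1 → none → 0
Sum: 7 + 5 + 8 + 3 + 1 + 4 + 2 + 1 + 1 + 1 + 0 = 33

There are 33 out-of-order pairs.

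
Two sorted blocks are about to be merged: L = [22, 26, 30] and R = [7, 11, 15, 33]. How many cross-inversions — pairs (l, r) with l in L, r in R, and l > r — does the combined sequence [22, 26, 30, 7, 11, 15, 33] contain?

Cross-inversions: 9

Count, for every r in R, how many entries of L exceed r:
r = 7: 22, 26, 30 → 3
r = 11: 22, 26, 30 → 3
r = 15: 22, 26, 30 → 3
r = 33: none → 0
Cross-inversions: 3 + 3 + 3 + 0 = 9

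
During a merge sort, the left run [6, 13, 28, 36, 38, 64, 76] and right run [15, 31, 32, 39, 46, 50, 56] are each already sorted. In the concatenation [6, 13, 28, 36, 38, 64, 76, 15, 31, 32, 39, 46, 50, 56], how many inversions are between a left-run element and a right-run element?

21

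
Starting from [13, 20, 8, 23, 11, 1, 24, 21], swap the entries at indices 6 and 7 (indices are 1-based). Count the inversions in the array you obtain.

13

Positions 6 and 7 hold 1 and 24; after swapping, the array is [13, 20, 8, 23, 11, 24, 1, 21].
Count, for each position, how many later elements it exceeds:
13 → 8, 11, 1 → 3
20 → 8, 11, 1 → 3
8 → 1 → 1
23 → 11, 1, 21 → 3
11 → 1 → 1
24 → 1, 21 → 2
1 → none → 0
21 → none → 0
Sum: 3 + 3 + 1 + 3 + 1 + 2 + 0 + 0 = 13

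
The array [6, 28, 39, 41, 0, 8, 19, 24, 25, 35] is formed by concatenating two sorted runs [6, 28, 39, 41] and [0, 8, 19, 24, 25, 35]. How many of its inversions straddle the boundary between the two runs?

Take each right-half value and tally the left-half values above it:
r = 0: 6, 28, 39, 41 → 4
r = 8: 28, 39, 41 → 3
r = 19: 28, 39, 41 → 3
r = 24: 28, 39, 41 → 3
r = 25: 28, 39, 41 → 3
r = 35: 39, 41 → 2
Cross-inversions: 4 + 3 + 3 + 3 + 3 + 2 = 18

18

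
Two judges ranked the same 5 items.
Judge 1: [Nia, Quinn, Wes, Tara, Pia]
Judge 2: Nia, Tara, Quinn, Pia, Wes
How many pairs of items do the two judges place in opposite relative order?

3

Assign each item its position (1..5) in the first ordering, then rewrite the second ordering as that position sequence:
positions: Nia→1, Quinn→2, Wes→3, Tara→4, Pia→5
second ordering as positions: [1, 4, 2, 5, 3]
Discordant pairs = inversions in this position sequence.
1: 0
4: 2, 3 → 2
2: 0
5: 3 → 1
3: 0
Total: 0 + 2 + 0 + 1 + 0 = 3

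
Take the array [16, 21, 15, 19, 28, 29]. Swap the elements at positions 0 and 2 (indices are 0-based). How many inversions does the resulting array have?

Inversions: 2

Positions 0 and 2 hold 16 and 15; after swapping, the array is [15, 21, 16, 19, 28, 29].
Sweep left to right; for each value list the smaller values that follow it:
15 → none → 0
21 → 16, 19 → 2
16 → none → 0
19 → none → 0
28 → none → 0
29 → none → 0
Sum: 0 + 2 + 0 + 0 + 0 + 0 = 2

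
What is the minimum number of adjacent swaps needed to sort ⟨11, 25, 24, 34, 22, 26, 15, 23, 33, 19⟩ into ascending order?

22

Minimum adjacent swaps = number of inversions (each swap of adjacent out-of-order elements removes one inversion and no swap can remove more).
Count inversions — for each element, later elements that are smaller:
11: none → 0
25: 24, 22, 15, 23, 19 → 5
24: 22, 15, 23, 19 → 4
34: 22, 26, 15, 23, 33, 19 → 6
22: 15, 19 → 2
26: 15, 23, 19 → 3
15: none → 0
23: 19 → 1
33: 19 → 1
19: none → 0
Total inversions: 0 + 5 + 4 + 6 + 2 + 3 + 0 + 1 + 1 + 0 = 22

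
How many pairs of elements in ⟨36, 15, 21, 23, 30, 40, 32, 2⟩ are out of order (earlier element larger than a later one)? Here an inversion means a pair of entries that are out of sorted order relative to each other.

13

Sweep left to right; for each value list the smaller values that follow it:
36: 6
15: 1
21: 1
23: 1
30: 1
40: 2
32: 1
2: 0
Sum: 6 + 1 + 1 + 1 + 1 + 2 + 1 + 0 = 13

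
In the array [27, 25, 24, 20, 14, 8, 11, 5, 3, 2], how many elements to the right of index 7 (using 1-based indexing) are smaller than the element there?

The element at index 7 is 11.
Elements after it: 5, 3, 2
Those smaller than 11: 5, 3, 2

3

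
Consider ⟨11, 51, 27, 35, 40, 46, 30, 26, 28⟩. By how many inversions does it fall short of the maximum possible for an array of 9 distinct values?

Maximum inversions for 9 distinct elements is C(9, 2) = 9·8/2 = 36.
Current inversions — for each element, count later smaller elements:
11: 0
51: 7
27: 1
35: 3
40: 3
46: 3
30: 2
26: 0
28: 0
Current total: 0 + 7 + 1 + 3 + 3 + 3 + 2 + 0 + 0 = 19
Shortfall: 36 − 19 = 17

17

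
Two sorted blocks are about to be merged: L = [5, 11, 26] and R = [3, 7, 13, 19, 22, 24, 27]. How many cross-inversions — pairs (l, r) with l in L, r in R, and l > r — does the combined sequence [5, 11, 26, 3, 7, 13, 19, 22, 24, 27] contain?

Cross-inversions: 9

Take each right-half value and tally the left-half values above it:
r = 3: 5, 11, 26 → 3
r = 7: 11, 26 → 2
r = 13: 26 → 1
r = 19: 26 → 1
r = 22: 26 → 1
r = 24: 26 → 1
r = 27: none → 0
Cross-inversions: 3 + 2 + 1 + 1 + 1 + 1 + 0 = 9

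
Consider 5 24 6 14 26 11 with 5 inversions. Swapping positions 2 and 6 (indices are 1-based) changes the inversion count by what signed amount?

-3

Positions 2 and 6 hold 24 and 11; after swapping, the array is [5, 11, 6, 14, 26, 24].
Sweep left to right; for each value list the smaller values that follow it:
5 → none → 0
11 → 6 → 1
6 → none → 0
14 → none → 0
26 → 24 → 1
24 → none → 0
Sum: 0 + 1 + 0 + 0 + 1 + 0 = 2
Change: 2 − 5 = -3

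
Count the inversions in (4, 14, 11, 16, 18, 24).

Listing every pair i<j with a[i]>a[j] (using 1-based positions):
(2,3): 14 > 11
That's 1 pair.

1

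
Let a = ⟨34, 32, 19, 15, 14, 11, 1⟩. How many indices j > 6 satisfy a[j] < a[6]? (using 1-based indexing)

The element at index 6 is 11.
Elements after it: 1
Those smaller than 11: 1

1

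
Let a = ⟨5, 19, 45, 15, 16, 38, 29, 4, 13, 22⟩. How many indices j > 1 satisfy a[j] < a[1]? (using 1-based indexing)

1

The element at index 1 is 5.
Elements after it: 19, 45, 15, 16, 38, 29, 4, 13, 22
Those smaller than 5: 4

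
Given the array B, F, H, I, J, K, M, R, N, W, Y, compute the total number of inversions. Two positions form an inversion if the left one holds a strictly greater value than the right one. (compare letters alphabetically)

1

Count, for each position, how many later elements it exceeds:
B: 0
F: 0
H: 0
I: 0
J: 0
K: 0
M: 0
R: 1
N: 0
W: 0
Y: 0
Sum: 0 + 0 + 0 + 0 + 0 + 0 + 0 + 1 + 0 + 0 + 0 = 1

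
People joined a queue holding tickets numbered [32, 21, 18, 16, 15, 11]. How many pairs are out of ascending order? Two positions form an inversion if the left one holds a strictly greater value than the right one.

Element-by-element contributions:
32 → 21, 18, 16, 15, 11 → 5
21 → 18, 16, 15, 11 → 4
18 → 16, 15, 11 → 3
16 → 15, 11 → 2
15 → 11 → 1
11 → none → 0
Sum: 5 + 4 + 3 + 2 + 1 + 0 = 15

15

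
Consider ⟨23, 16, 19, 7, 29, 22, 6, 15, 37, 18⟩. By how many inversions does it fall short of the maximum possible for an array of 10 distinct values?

22 inversions short

Maximum inversions for 10 distinct elements is C(10, 2) = 10·9/2 = 45.
Current inversions — for each element, count later smaller elements:
23: 7
16: 3
19: 4
7: 1
29: 4
22: 3
6: 0
15: 0
37: 1
18: 0
Current total: 7 + 3 + 4 + 1 + 4 + 3 + 0 + 0 + 1 + 0 = 23
Shortfall: 45 − 23 = 22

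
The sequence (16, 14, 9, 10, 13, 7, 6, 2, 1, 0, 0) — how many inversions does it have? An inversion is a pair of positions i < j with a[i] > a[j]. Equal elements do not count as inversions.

51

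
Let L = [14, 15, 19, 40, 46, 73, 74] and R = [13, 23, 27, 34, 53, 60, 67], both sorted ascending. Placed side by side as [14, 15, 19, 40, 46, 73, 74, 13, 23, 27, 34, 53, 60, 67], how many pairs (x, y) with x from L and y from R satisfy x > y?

There are 25 cross-inversions.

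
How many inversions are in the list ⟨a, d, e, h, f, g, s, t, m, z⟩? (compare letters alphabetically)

4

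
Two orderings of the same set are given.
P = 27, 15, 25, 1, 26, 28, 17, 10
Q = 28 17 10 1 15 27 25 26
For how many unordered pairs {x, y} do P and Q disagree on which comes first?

Assign each item its position (1..8) in the first ordering, then rewrite the second ordering as that position sequence:
positions: 27→1, 15→2, 25→3, 1→4, 26→5, 28→6, 17→7, 10→8
second ordering as positions: [6, 7, 8, 4, 2, 1, 3, 5]
Discordant pairs = inversions in this position sequence.
6: 4, 2, 1, 3, 5 → 5
7: 4, 2, 1, 3, 5 → 5
8: 4, 2, 1, 3, 5 → 5
4: 2, 1, 3 → 3
2: 1 → 1
1: 0
3: 0
5: 0
Total: 5 + 5 + 5 + 3 + 1 + 0 + 0 + 0 = 19

19 disagreeing pairs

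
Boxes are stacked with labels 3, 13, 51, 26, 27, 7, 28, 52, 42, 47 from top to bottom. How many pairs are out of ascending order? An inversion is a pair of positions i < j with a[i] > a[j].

11

For each element, count later entries that are smaller:
3: 0
13: 1
51: 6
26: 1
27: 1
7: 0
28: 0
52: 2
42: 0
47: 0
Sum: 0 + 1 + 6 + 1 + 1 + 0 + 0 + 2 + 0 + 0 = 11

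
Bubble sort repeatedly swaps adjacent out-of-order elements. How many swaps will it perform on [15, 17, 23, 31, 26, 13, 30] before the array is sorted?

7

Each adjacent swap fixes exactly one inversion, so the minimum swap count equals the number of inversions.
Count inversions — for each element, later elements that are smaller:
15: 13 → 1
17: 13 → 1
23: 13 → 1
31: 26, 13, 30 → 3
26: 13 → 1
13: none → 0
30: none → 0
Total inversions: 1 + 1 + 1 + 3 + 1 + 0 + 0 = 7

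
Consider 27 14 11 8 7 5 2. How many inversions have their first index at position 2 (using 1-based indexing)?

5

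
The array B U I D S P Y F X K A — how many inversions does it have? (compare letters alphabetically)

27 inversions

Count, for each position, how many later elements it exceeds:
B → A → 1
U → I, D, S, P, F, K, A → 7
I → D, F, A → 3
D → A → 1
S → P, F, K, A → 4
P → F, K, A → 3
Y → F, X, K, A → 4
F → A → 1
X → K, A → 2
K → A → 1
A → none → 0
Sum: 1 + 7 + 3 + 1 + 4 + 3 + 4 + 1 + 2 + 1 + 0 = 27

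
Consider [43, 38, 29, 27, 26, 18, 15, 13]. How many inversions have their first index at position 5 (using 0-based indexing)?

The element at index 5 is 18.
Elements after it: 15, 13
Those smaller than 18: 15, 13

2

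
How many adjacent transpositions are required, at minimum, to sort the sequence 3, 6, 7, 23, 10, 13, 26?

The minimum number of adjacent swaps to sort an array equals its inversion count, since every such swap removes exactly one inversion.
Count inversions — for each element, later elements that are smaller:
3: none → 0
6: none → 0
7: none → 0
23: 10, 13 → 2
10: none → 0
13: none → 0
26: none → 0
Total inversions: 0 + 0 + 0 + 2 + 0 + 0 + 0 = 2

Swaps: 2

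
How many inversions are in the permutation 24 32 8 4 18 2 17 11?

There are 19 inversions.

Sweep left to right; for each value list the smaller values that follow it:
24: 6
32: 6
8: 2
4: 1
18: 3
2: 0
17: 1
11: 0
Sum: 6 + 6 + 2 + 1 + 3 + 0 + 1 + 0 = 19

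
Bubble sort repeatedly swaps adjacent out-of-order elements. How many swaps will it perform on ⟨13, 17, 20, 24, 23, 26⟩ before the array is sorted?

Swaps: 1

The minimum number of adjacent swaps to sort an array equals its inversion count, since every such swap removes exactly one inversion.
Count inversions — for each element, later elements that are smaller:
13: none → 0
17: none → 0
20: none → 0
24: 23 → 1
23: none → 0
26: none → 0
Total inversions: 0 + 0 + 0 + 1 + 0 + 0 = 1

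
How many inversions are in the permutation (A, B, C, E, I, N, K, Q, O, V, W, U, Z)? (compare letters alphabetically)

4 inversions

Element-by-element contributions:
A → none → 0
B → none → 0
C → none → 0
E → none → 0
I → none → 0
N → K → 1
K → none → 0
Q → O → 1
O → none → 0
V → U → 1
W → U → 1
U → none → 0
Z → none → 0
Sum: 0 + 0 + 0 + 0 + 0 + 1 + 0 + 1 + 0 + 1 + 1 + 0 + 0 = 4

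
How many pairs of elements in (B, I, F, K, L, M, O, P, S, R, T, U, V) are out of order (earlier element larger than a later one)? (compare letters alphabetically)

2 out-of-order pairs

Sweep left to right; for each value list the smaller values that follow it:
B: 0
I: 1
F: 0
K: 0
L: 0
M: 0
O: 0
P: 0
S: 1
R: 0
T: 0
U: 0
V: 0
Sum: 0 + 1 + 0 + 0 + 0 + 0 + 0 + 0 + 1 + 0 + 0 + 0 + 0 = 2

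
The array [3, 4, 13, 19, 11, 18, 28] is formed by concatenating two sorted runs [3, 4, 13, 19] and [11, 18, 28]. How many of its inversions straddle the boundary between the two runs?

Cross-inversions: 3

Take each right-half value and tally the left-half values above it:
r = 11: 13, 19 → 2
r = 18: 19 → 1
r = 28: none → 0
Cross-inversions: 2 + 1 + 0 = 3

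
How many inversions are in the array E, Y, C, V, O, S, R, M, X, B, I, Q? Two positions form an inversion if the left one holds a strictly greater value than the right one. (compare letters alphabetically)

For each element, count later entries that are smaller:
E → C, B → 2
Y → C, V, O, S, R, M, X, B, I, Q → 10
C → B → 1
V → O, S, R, M, B, I, Q → 7
O → M, B, I → 3
S → R, M, B, I, Q → 5
R → M, B, I, Q → 4
M → B, I → 2
X → B, I, Q → 3
B → none → 0
I → none → 0
Q → none → 0
Sum: 2 + 10 + 1 + 7 + 3 + 5 + 4 + 2 + 3 + 0 + 0 + 0 = 37

There are 37 out-of-order pairs.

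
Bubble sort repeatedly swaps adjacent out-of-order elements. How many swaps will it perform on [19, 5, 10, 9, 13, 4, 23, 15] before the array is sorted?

There are 12 adjacent swaps.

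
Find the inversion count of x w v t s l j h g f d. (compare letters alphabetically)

55 inversions

Sweep left to right; for each value list the smaller values that follow it:
x: 10
w: 9
v: 8
t: 7
s: 6
l: 5
j: 4
h: 3
g: 2
f: 1
d: 0
Sum: 10 + 9 + 8 + 7 + 6 + 5 + 4 + 3 + 2 + 1 + 0 = 55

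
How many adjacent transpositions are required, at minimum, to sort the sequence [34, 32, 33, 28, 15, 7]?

The minimum number of adjacent swaps to sort an array equals its inversion count, since every such swap removes exactly one inversion.
Count inversions — for each element, later elements that are smaller:
34: 32, 33, 28, 15, 7 → 5
32: 28, 15, 7 → 3
33: 28, 15, 7 → 3
28: 15, 7 → 2
15: 7 → 1
7: none → 0
Total inversions: 5 + 3 + 3 + 2 + 1 + 0 = 14

14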